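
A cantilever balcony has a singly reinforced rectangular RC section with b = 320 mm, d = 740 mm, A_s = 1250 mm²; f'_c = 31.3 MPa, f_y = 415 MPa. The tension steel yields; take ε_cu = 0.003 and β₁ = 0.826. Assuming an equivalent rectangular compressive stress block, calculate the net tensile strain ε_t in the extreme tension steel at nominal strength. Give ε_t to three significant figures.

ε_t ≈ 0.0271

a = A_s f_y/(0.85 f'_c b) = 60.93 mm.
β₁ = 0.826, so c = a/β₁ = 60.93/0.826 = 73.77 mm.
From the linear strain diagram with ε_cu = 0.003: ε_t = 0.003 (d − c)/c = 0.003 × (740 − 73.77)/73.77 = 0.0271.
Since ε_t ≥ 0.005, the section is tension-controlled.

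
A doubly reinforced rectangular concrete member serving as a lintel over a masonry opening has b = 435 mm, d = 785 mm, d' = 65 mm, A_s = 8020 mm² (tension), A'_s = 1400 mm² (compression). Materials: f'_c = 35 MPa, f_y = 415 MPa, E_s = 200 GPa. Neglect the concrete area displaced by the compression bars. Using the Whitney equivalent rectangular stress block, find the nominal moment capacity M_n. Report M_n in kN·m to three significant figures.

M_n ≈ 2280 kN·m

Assume both tension and compression steel yield.
Net tension couple steel: A_s − A'_s = 6620 mm².
a = (A_s − A'_s) f_y / (0.85 f'_c b) = 2747300/(0.85 × 35 × 435) = 212.29 mm.
c = a/β₁ = 212.29/0.8 = 265.36 mm; ε'_s = 0.003(c − d')/c = 0.0023 ≥ f_y/E_s = 0.0021, so compression steel does yield.
M_n = (A_s − A'_s) f_y (d − a/2) + A'_s f_y (d − d') = [2747300 × (785 − 106.145) + 581000 × (785 − 65)] × 10⁻⁶ = 1865.02 + 418.32 = 2283.34 kN·m.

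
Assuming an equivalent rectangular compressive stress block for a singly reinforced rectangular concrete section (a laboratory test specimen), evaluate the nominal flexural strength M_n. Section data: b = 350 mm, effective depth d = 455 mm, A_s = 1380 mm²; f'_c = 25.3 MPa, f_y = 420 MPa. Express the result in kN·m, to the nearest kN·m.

M_n ≈ 241 kN·m

T = A_s f_y = 1380 × 420 = 579600 N = 579.6 kN.
From C = T: a = T/(0.85 f'_c b) = 579600/(0.85 × 25.3 × 350) = 77.01 mm.
M_n = T(d − a/2) = 579.6 kN × (455 − 38.505) mm = 241.40 kN·m.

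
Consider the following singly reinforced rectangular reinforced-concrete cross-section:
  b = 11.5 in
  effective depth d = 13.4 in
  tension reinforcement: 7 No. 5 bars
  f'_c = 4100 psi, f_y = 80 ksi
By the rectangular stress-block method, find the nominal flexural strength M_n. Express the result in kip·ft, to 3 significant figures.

M_n ≈ 163 kip·ft

A_s = 7 × 0.31 = 2.17 in².
T = A_s f_y = 2.17 × 80 = 173.6 kips.
a = T/(0.85 f'_c b) = 173.6/(0.85 × 4.1 × 11.5) = 4.332 in.
M_n = T(d − a/2) = 173.6 × (13.4 − 2.166) = 1950.2 kip·in = 1950.2/12 = 162.52 kip·ft.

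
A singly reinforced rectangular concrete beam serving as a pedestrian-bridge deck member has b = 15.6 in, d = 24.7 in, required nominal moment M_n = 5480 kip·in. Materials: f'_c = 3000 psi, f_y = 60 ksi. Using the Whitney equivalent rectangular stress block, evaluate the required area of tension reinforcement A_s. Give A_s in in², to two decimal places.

A_s ≈ 4.25 in²

From M_n = 0.85 f'_c a b (d − a/2):
a = d − √(d² − 2M_n/(0.85 f'_c b)) = 24.7 − √(24.7² − 2 × 5480/(0.85 × 3 × 15.6)) = 6.409 in.
A_s = 0.85 f'_c a b / f_y = 0.85 × 3 × 6.409 × 15.6 / 60 = 4.249 in².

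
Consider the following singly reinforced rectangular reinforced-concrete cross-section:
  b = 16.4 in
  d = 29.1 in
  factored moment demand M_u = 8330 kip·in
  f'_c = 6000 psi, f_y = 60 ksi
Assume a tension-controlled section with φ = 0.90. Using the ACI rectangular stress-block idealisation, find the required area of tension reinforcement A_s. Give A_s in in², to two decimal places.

A_s ≈ 5.70 in²

M_n = M_u/φ = 8330/0.90 = 9255.56 kip·in.
From M_n = 0.85 f'_c a b (d − a/2):
a = d − √(d² − 2M_n/(0.85 f'_c b)) = 29.1 − √(29.1² − 2 × 9255.56/(0.85 × 6 × 16.4)) = 4.090 in.
A_s = 0.85 f'_c a b / f_y = 0.85 × 6 × 4.090 × 16.4 / 60 = 5.701 in².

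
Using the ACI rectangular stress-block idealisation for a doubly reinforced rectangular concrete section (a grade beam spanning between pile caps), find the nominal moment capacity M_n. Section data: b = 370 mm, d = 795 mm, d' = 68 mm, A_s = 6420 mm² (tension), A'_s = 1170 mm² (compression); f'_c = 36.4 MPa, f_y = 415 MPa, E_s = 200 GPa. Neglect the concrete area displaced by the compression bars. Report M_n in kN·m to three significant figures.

M_n ≈ 1880 kN·m

Assume both tension and compression steel yield.
Net tension couple steel: A_s − A'_s = 5250 mm².
a = (A_s − A'_s) f_y / (0.85 f'_c b) = 2178750/(0.85 × 36.4 × 370) = 190.32 mm.
c = a/β₁ = 190.32/0.79 = 240.91 mm; ε'_s = 0.003(c − d')/c = 0.0022 ≥ f_y/E_s = 0.0021, so compression steel does yield.
M_n = (A_s − A'_s) f_y (d − a/2) + A'_s f_y (d − d') = [2178750 × (795 − 95.16) + 485550 × (795 − 68)] × 10⁻⁶ = 1524.78 + 352.99 = 1877.77 kN·m.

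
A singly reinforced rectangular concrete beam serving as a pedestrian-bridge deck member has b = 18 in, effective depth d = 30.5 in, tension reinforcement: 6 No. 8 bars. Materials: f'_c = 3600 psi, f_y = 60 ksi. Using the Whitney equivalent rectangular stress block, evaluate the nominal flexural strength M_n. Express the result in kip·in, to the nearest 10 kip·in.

M_n ≈ 7940 kip·in

A_s = 6 × 0.79 = 4.74 in².
T = A_s f_y = 4.74 × 60 = 284.4 kips.
a = T/(0.85 f'_c b) = 284.4/(0.85 × 3.6 × 18) = 5.163 in.
M_n = T(d − a/2) = 284.4 × (30.5 − 2.5815) = 7940.0 kip·in.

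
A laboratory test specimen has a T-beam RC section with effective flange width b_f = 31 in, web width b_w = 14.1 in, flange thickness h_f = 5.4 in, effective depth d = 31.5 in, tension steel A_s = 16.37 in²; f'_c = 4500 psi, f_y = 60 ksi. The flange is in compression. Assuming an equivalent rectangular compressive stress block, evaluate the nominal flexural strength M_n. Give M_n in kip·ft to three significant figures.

M_n ≈ 2190 kip·ft

Tension: T = A_s f_y = 16.37 × 60 = 982.2 kips.
Try a within the flange: a = T/(0.85 f'_c b_f) = 982.2/(0.85 × 4.5 × 31) = 8.283 in.
a = 8.283 > h_f = 5.4 in: the block extends into the web. Split into flange-overhang and web parts.
C_f = 0.85 f'_c (b_f − b_w) h_f = 0.85 × 4.5 × (31 − 14.1) × 5.4 = 349.1 kips.
Remaining web compression depth: a_w = (T − C_f)/(0.85 f'_c b_w) = (982.2 − 349.1)/(0.85 × 4.5 × 14.1) = 11.739 in.
M_n = C_f(d − h_f/2) + (T − C_f)(d − a_w/2) = 349.1 × (31.5 − 2.7) + 633.1 × (31.5 − 5.8695) = 10054.1 + 16226.7 = 26280.8 kip·in.
M_n = 26280.8/12 = 2190.07 kip·ft.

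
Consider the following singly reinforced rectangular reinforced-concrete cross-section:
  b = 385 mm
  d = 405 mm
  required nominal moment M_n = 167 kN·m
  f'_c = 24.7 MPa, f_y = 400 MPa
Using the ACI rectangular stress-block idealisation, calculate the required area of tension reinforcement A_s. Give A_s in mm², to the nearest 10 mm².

A_s ≈ 1110 mm²

With M_n = 0.85 f'_c a b (d − a/2), solve the quadratic for a:
a = d − √(d² − 2M_n/(0.85 f'_c b)) = 405 − √(405² − 2 × 167×10⁶/(0.85 × 24.7 × 385)) = 54.71 mm.
A_s = 0.85 f'_c a b / f_y = 0.85 × 24.7 × 54.71 × 385 / 400 = 1105.6 mm².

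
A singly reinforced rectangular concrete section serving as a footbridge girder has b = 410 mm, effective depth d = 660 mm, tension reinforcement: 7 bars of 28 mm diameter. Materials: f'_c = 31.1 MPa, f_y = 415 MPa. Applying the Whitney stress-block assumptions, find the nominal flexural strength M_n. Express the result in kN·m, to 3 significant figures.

A_s = 7 × 616 = 4312 mm².
T = A_s f_y = 4312 × 415 = 1789480 N = 1789.48 kN.
From C = T: a = T/(0.85 f'_c b) = 1789480/(0.85 × 31.1 × 410) = 165.11 mm.
M_n = T(d − a/2) = 1789.48 kN × (660 − 82.555) mm = 1033.33 kN·m.

M_n ≈ 1030 kN·m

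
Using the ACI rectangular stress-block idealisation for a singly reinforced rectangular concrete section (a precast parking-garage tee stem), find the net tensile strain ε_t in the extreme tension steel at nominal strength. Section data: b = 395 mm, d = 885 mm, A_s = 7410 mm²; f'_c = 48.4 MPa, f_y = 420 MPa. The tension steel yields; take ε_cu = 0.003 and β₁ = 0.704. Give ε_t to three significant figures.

ε_t ≈ 0.00676

a = A_s f_y/(0.85 f'_c b) = 191.52 mm.
β₁ = 0.704, so c = a/β₁ = 191.52/0.704 = 272.05 mm.
From the linear strain diagram with ε_cu = 0.003: ε_t = 0.003 (d − c)/c = 0.003 × (885 − 272.05)/272.05 = 0.00676.
Since ε_t ≥ 0.005, the section is tension-controlled.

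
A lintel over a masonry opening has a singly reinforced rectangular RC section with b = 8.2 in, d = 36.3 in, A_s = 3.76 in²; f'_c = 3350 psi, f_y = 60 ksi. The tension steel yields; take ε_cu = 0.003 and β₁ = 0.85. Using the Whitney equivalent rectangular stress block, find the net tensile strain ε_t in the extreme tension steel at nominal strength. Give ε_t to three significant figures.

ε_t ≈ 0.00658

a = A_s f_y/(0.85 f'_c b) = 9.662 in.
β₁ = 0.85, so c = a/β₁ = 9.662/0.85 = 11.367 in.
From the linear strain diagram with ε_cu = 0.003: ε_t = 0.003 (d − c)/c = 0.003 × (36.3 − 11.367)/11.367 = 0.00658.
Since ε_t ≥ 0.005, the section is tension-controlled.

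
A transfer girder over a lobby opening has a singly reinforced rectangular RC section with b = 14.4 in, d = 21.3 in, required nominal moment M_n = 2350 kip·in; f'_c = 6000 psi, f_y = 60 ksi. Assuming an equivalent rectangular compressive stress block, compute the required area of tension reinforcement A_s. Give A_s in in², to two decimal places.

From M_n = 0.85 f'_c a b (d − a/2):
a = d − √(d² − 2M_n/(0.85 f'_c b)) = 21.3 − √(21.3² − 2 × 2350/(0.85 × 6 × 14.4)) = 1.559 in.
A_s = 0.85 f'_c a b / f_y = 0.85 × 6 × 1.559 × 14.4 / 60 = 1.908 in².

A_s ≈ 1.91 in²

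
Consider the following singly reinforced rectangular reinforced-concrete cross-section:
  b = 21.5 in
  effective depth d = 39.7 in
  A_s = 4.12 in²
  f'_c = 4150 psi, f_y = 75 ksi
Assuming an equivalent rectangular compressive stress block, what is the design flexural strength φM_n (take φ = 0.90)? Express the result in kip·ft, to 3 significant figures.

T = A_s f_y = 4.12 × 75 = 309 kips.
a = T/(0.85 f'_c b) = 309/(0.85 × 4.15 × 21.5) = 4.074 in.
M_n = T(d − a/2) = 309 × (39.7 − 2.037) = 11637.9 kip·in = 11637.9/12 = 969.83 kip·ft.
φM_n = 0.90 × 969.83 = 872.85 kip·ft.

φM_n ≈ 873 kip·ft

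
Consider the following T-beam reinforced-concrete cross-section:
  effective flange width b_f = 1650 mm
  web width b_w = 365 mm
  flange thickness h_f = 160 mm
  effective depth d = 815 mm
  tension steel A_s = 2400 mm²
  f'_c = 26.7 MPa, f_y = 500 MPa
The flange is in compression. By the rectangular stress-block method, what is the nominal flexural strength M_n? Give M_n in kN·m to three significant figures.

M_n ≈ 959 kN·m

Tension: T = A_s f_y = 2400 × 500 = 1200000 N.
Try a within the flange: a = T/(0.85 f'_c b_f) = 1200000/(0.85 × 26.7 × 1650) = 32.05 mm.
Since a = 32.05 ≤ h_f = 160 mm, the stress block lies entirely in the flange; analyse as a rectangular beam of width b_f.
M_n = T(d − a/2) = 1200000 × (815 − 16.025) = 958.77 × 10⁶ N·mm.
M_n = 958.77 kN·m.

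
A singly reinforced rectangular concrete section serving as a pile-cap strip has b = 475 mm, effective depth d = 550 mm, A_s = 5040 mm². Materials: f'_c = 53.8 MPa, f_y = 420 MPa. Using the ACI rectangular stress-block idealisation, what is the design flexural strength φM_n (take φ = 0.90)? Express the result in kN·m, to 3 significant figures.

φM_n ≈ 955 kN·m

T = A_s f_y = 5040 × 420 = 2116800 N = 2116.8 kN.
From C = T: a = T/(0.85 f'_c b) = 2116800/(0.85 × 53.8 × 475) = 97.45 mm.
M_n = T(d − a/2) = 2116.8 kN × (550 − 48.725) mm = 1061.10 kN·m.
φM_n = 0.90 × 1061.10 = 954.99 kN·m.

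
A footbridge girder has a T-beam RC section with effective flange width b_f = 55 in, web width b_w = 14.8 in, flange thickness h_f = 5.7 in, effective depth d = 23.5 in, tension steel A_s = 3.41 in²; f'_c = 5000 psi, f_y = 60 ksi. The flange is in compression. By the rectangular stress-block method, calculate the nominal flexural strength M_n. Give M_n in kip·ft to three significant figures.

M_n ≈ 393 kip·ft

Tension: T = A_s f_y = 3.41 × 60 = 204.6 kips.
Try a within the flange: a = T/(0.85 f'_c b_f) = 204.6/(0.85 × 5 × 55) = 0.875 in.
Since a = 0.875 ≤ h_f = 5.7 in, the stress block lies entirely in the flange; analyse as a rectangular beam of width b_f.
M_n = T(d − a/2) = 204.6 × (23.5 − 0.4375) = 4718.6 kip·in.
M_n = 4718.6/12 = 393.22 kip·ft.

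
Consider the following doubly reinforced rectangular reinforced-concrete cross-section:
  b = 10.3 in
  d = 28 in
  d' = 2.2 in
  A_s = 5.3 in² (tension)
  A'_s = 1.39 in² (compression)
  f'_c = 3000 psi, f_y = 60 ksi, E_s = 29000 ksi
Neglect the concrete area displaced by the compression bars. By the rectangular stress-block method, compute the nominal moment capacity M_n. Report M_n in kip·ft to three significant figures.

M_n ≈ 639 kip·ft

Assume both steels yield.
a = (A_s − A'_s) f_y/(0.85 f'_c b) = (5.3 − 1.39) × 60/(0.85 × 3 × 10.3) = 8.932 in.
c = a/β₁ = 8.932/0.85 = 10.508 in; ε'_s = 0.003(c − d')/c = 0.0024 ≥ ε_y = 0.0021, so the compression steel yields.
M_n = (A_s − A'_s) f_y (d − a/2) + A'_s f_y (d − d') = 234.6 × (28 − 4.466) + 83.4 × (28 − 2.2) = 5521.1 + 2151.7 = 7672.8 kip·in = 7672.8/12 = 639.40 kip·ft.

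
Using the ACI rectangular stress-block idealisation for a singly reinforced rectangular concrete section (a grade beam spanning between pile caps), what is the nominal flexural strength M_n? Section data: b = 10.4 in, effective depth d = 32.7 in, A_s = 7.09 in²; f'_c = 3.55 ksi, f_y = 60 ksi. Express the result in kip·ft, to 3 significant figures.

M_n ≈ 919 kip·ft

T = A_s f_y = 7.09 × 60 = 425.4 kips.
a = T/(0.85 f'_c b) = 425.4/(0.85 × 3.55 × 10.4) = 13.556 in.
M_n = T(d − a/2) = 425.4 × (32.7 − 6.778) = 11027.2 kip·in = 11027.2/12 = 918.93 kip·ft.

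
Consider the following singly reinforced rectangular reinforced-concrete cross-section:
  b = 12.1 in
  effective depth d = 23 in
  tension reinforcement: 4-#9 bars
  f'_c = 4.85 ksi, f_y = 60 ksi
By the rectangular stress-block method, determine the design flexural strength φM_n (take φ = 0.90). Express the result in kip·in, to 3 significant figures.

A_s = 4 × 1 = 4 in².
T = A_s f_y = 4 × 60 = 240 kips.
a = T/(0.85 f'_c b) = 240/(0.85 × 4.85 × 12.1) = 4.811 in.
M_n = T(d − a/2) = 240 × (23 − 2.4055) = 4942.7 kip·in.
φM_n = 0.90 × 4942.7 = 4448.4 kip·in.

φM_n ≈ 4450 kip·in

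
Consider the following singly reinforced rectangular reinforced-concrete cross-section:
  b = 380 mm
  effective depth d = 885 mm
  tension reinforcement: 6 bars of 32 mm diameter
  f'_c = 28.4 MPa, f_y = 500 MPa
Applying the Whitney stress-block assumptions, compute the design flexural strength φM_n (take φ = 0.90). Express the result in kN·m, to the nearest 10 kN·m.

φM_n ≈ 1640 kN·m

A_s = 6 × 804 = 4824 mm².
T = A_s f_y = 4824 × 500 = 2412000 N = 2412 kN.
From C = T: a = T/(0.85 f'_c b) = 2412000/(0.85 × 28.4 × 380) = 262.94 mm.
M_n = T(d − a/2) = 2412 kN × (885 − 131.47) mm = 1817.51 kN·m.
φM_n = 0.90 × 1817.51 = 1635.76 kN·m.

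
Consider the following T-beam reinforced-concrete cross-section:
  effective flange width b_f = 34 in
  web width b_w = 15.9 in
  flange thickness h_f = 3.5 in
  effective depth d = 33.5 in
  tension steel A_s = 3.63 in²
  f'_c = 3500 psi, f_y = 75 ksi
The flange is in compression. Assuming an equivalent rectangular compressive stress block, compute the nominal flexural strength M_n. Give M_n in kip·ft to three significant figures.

Tension: T = A_s f_y = 3.63 × 75 = 272.25 kips.
Try a within the flange: a = T/(0.85 f'_c b_f) = 272.25/(0.85 × 3.5 × 34) = 2.692 in.
Since a = 2.692 ≤ h_f = 3.5 in, the stress block lies entirely in the flange; analyse as a rectangular beam of width b_f.
M_n = T(d − a/2) = 272.25 × (33.5 − 1.346) = 8753.9 kip·in.
M_n = 8753.9/12 = 729.49 kip·ft.

M_n ≈ 729 kip·ft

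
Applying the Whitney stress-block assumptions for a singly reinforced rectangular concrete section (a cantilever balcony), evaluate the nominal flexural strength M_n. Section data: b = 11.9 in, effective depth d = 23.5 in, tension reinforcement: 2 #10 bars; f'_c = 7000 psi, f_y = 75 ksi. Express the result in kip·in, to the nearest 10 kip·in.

M_n ≈ 4220 kip·in

A_s = 2 × 1.27 = 2.54 in².
T = A_s f_y = 2.54 × 75 = 190.5 kips.
a = T/(0.85 f'_c b) = 190.5/(0.85 × 7 × 11.9) = 2.690 in.
M_n = T(d − a/2) = 190.5 × (23.5 − 1.345) = 4220.5 kip·in.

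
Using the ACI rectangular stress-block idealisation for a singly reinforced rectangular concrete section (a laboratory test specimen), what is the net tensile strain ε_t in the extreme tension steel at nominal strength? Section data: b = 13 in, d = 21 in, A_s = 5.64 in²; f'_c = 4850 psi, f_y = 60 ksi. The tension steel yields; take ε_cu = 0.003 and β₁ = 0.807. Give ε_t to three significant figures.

a = A_s f_y/(0.85 f'_c b) = 6.314 in.
β₁ = 0.807, so c = a/β₁ = 6.314/0.807 = 7.824 in.
From the linear strain diagram with ε_cu = 0.003: ε_t = 0.003 (d − c)/c = 0.003 × (21 − 7.824)/7.824 = 0.00505.
Since ε_t ≥ 0.005, the section is tension-controlled.

ε_t ≈ 0.00505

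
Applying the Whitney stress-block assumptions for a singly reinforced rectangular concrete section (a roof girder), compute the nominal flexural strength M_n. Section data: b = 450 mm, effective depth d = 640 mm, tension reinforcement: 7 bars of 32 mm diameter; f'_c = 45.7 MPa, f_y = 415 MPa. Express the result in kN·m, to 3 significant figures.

M_n ≈ 1340 kN·m

A_s = 7 × 804 = 5628 mm².
T = A_s f_y = 5628 × 415 = 2335620 N = 2335.62 kN.
From C = T: a = T/(0.85 f'_c b) = 2335620/(0.85 × 45.7 × 450) = 133.61 mm.
M_n = T(d − a/2) = 2335.62 kN × (640 − 66.805) mm = 1338.77 kN·m.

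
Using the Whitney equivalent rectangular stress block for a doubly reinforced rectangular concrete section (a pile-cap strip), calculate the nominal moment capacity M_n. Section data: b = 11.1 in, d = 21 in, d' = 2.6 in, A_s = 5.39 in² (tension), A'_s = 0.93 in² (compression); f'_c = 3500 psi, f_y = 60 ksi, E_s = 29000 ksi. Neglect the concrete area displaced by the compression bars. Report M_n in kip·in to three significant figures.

M_n ≈ 5560 kip·in

Assume both steels yield.
a = (A_s − A'_s) f_y/(0.85 f'_c b) = (5.39 − 0.93) × 60/(0.85 × 3.5 × 11.1) = 8.104 in.
c = a/β₁ = 8.104/0.85 = 9.534 in; ε'_s = 0.003(c − d')/c = 0.0022 ≥ ε_y = 0.0021, so the compression steel yields.
M_n = (A_s − A'_s) f_y (d − a/2) + A'_s f_y (d − d') = 267.6 × (21 − 4.052) + 55.8 × (21 − 2.6) = 4535.3 + 1026.7 = 5562.0 kip·in.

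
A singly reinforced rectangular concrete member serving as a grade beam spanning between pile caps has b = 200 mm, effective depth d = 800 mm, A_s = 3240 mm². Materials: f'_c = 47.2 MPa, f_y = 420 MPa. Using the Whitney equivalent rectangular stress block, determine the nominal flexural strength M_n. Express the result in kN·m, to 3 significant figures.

M_n ≈ 973 kN·m

T = A_s f_y = 3240 × 420 = 1360800 N = 1360.8 kN.
From C = T: a = T/(0.85 f'_c b) = 1360800/(0.85 × 47.2 × 200) = 169.59 mm.
M_n = T(d − a/2) = 1360.8 kN × (800 − 84.795) mm = 973.25 kN·m.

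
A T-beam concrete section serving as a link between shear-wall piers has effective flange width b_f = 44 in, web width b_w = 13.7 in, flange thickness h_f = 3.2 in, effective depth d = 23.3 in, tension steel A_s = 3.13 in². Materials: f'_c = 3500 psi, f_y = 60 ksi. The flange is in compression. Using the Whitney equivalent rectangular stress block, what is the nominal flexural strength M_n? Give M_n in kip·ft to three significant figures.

M_n ≈ 353 kip·ft

Tension: T = A_s f_y = 3.13 × 60 = 187.8 kips.
Try a within the flange: a = T/(0.85 f'_c b_f) = 187.8/(0.85 × 3.5 × 44) = 1.435 in.
Since a = 1.435 ≤ h_f = 3.2 in, the stress block lies entirely in the flange; analyse as a rectangular beam of width b_f.
M_n = T(d − a/2) = 187.8 × (23.3 − 0.7175) = 4241.0 kip·in.
M_n = 4241.0/12 = 353.42 kip·ft.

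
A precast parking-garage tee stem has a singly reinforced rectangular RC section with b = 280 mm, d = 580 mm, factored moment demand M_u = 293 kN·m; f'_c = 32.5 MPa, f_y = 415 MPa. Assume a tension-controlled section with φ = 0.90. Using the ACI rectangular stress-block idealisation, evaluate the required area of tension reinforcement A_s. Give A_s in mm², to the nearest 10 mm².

A_s ≈ 1450 mm²

M_n = M_u/φ = 293/0.90 = 325.556 kN·m.
With M_n = 0.85 f'_c a b (d − a/2), solve the quadratic for a:
a = d − √(d² − 2M_n/(0.85 f'_c b)) = 580 − √(580² − 2 × 325.556×10⁶/(0.85 × 32.5 × 280)) = 77.78 mm.
A_s = 0.85 f'_c a b / f_y = 0.85 × 32.5 × 77.78 × 280 / 415 = 1449.7 mm².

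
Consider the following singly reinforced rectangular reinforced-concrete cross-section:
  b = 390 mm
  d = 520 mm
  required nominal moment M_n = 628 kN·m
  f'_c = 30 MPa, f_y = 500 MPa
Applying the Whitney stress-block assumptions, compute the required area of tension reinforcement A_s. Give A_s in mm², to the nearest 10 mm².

A_s ≈ 2790 mm²

With M_n = 0.85 f'_c a b (d − a/2), solve the quadratic for a:
a = d − √(d² − 2M_n/(0.85 f'_c b)) = 520 − √(520² − 2 × 628×10⁶/(0.85 × 30 × 390)) = 140.39 mm.
A_s = 0.85 f'_c a b / f_y = 0.85 × 30 × 140.39 × 390 / 500 = 2792.4 mm².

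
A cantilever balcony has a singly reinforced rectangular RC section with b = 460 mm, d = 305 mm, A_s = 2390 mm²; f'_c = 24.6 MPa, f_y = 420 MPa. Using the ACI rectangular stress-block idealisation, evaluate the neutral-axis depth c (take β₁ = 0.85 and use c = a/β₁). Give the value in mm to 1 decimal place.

c ≈ 122.8 mm

T = A_s f_y = 2390 × 420 = 1003800 N = 1003.8 kN.
Setting C = 0.85 f'_c a b equal to T: a = 1003800/(0.85 × 24.6 × 460) = 104.360 mm.
With β₁ = 0.85, c = a/β₁ = 104.360/0.85 = 122.8 mm.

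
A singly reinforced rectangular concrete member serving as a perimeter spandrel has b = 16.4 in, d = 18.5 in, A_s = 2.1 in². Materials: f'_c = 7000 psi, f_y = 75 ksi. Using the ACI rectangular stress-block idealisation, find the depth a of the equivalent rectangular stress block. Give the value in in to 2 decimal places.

a ≈ 1.61 in

T = A_s f_y = 2.1 × 75 = 157.5 kips.
a = T/(0.85 f'_c b) = 157.5/(0.85 × 7 × 16.4) = 1.61 in.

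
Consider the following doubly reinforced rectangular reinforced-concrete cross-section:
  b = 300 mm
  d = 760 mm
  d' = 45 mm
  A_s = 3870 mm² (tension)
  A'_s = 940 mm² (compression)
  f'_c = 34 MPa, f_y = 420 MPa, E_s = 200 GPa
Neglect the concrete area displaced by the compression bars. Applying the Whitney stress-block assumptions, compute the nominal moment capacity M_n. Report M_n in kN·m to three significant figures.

Assume both tension and compression steel yield.
Net tension couple steel: A_s − A'_s = 2930 mm².
a = (A_s − A'_s) f_y / (0.85 f'_c b) = 1230600/(0.85 × 34 × 300) = 141.94 mm.
c = a/β₁ = 141.94/0.807 = 175.89 mm; ε'_s = 0.003(c − d')/c = 0.0022 ≥ f_y/E_s = 0.0021, so compression steel does yield.
M_n = (A_s − A'_s) f_y (d − a/2) + A'_s f_y (d − d') = [1230600 × (760 − 70.97) + 394800 × (760 − 45)] × 10⁻⁶ = 847.92 + 282.28 = 1130.20 kN·m.

M_n ≈ 1130 kN·m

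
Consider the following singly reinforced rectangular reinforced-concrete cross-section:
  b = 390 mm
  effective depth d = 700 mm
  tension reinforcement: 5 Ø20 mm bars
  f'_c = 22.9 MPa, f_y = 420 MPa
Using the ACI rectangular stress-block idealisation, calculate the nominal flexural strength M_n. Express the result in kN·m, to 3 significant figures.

M_n ≈ 433 kN·m

A_s = 5 × 314 = 1570 mm².
T = A_s f_y = 1570 × 420 = 659400 N = 659.4 kN.
From C = T: a = T/(0.85 f'_c b) = 659400/(0.85 × 22.9 × 390) = 86.86 mm.
M_n = T(d − a/2) = 659.4 kN × (700 − 43.43) mm = 432.94 kN·m.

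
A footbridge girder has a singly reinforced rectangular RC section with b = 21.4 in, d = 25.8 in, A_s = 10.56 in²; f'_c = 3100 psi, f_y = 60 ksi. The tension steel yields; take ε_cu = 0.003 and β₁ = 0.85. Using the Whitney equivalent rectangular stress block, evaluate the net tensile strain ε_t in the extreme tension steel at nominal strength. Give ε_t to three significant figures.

a = A_s f_y/(0.85 f'_c b) = 11.236 in.
β₁ = 0.85, so c = a/β₁ = 11.236/0.85 = 13.219 in.
From the linear strain diagram with ε_cu = 0.003: ε_t = 0.003 (d − c)/c = 0.003 × (25.8 − 13.219)/13.219 = 0.00286.
ε_t < 0.004 — the section is over-reinforced for flexure under ACI limits.

ε_t ≈ 0.00286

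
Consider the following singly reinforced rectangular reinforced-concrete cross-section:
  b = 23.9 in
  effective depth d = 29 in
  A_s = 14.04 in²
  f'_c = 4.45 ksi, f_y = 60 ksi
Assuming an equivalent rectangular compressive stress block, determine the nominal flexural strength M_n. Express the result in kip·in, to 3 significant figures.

M_n ≈ 20500 kip·in

T = A_s f_y = 14.04 × 60 = 842.4 kips.
a = T/(0.85 f'_c b) = 842.4/(0.85 × 4.45 × 23.9) = 9.318 in.
M_n = T(d − a/2) = 842.4 × (29 − 4.659) = 20504.9 kip·in.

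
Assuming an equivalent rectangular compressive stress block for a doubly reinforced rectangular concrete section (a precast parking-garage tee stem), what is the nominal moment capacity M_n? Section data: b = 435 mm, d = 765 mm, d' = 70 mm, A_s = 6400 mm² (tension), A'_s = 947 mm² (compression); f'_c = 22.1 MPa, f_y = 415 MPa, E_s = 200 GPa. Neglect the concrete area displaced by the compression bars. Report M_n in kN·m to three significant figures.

Assume both tension and compression steel yield.
Net tension couple steel: A_s − A'_s = 5453 mm².
a = (A_s − A'_s) f_y / (0.85 f'_c b) = 2262995/(0.85 × 22.1 × 435) = 276.94 mm.
c = a/β₁ = 276.94/0.85 = 325.81 mm; ε'_s = 0.003(c − d')/c = 0.0024 ≥ f_y/E_s = 0.0021, so compression steel does yield.
M_n = (A_s − A'_s) f_y (d − a/2) + A'_s f_y (d − d') = [2262995 × (765 − 138.47) + 393005 × (765 − 70)] × 10⁻⁶ = 1417.83 + 273.14 = 1690.97 kN·m.

M_n ≈ 1690 kN·m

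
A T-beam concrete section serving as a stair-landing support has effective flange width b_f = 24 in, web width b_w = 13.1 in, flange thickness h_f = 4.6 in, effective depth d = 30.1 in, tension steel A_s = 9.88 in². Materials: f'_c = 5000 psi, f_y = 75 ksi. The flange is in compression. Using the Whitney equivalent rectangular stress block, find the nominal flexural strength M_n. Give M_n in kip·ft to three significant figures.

M_n ≈ 1610 kip·ft

Tension: T = A_s f_y = 9.88 × 75 = 741 kips.
Try a within the flange: a = T/(0.85 f'_c b_f) = 741/(0.85 × 5 × 24) = 7.265 in.
a = 7.265 > h_f = 4.6 in: the block extends into the web. Split into flange-overhang and web parts.
C_f = 0.85 f'_c (b_f − b_w) h_f = 0.85 × 5 × (24 − 13.1) × 4.6 = 213.1 kips.
Remaining web compression depth: a_w = (T − C_f)/(0.85 f'_c b_w) = (741 − 213.1)/(0.85 × 5 × 13.1) = 9.482 in.
M_n = C_f(d − h_f/2) + (T − C_f)(d − a_w/2) = 213.1 × (30.1 − 2.3) + 527.9 × (30.1 − 4.741) = 5924.2 + 13387.0 = 19311.2 kip·in.
M_n = 19311.2/12 = 1609.27 kip·ft.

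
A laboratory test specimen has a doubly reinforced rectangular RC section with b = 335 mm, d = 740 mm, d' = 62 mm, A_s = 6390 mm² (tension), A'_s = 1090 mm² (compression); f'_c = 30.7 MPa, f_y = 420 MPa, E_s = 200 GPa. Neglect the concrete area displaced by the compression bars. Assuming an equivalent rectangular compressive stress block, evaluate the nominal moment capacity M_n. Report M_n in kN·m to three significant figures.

Assume both tension and compression steel yield.
Net tension couple steel: A_s − A'_s = 5300 mm².
a = (A_s − A'_s) f_y / (0.85 f'_c b) = 2226000/(0.85 × 30.7 × 335) = 254.64 mm.
c = a/β₁ = 254.64/0.831 = 306.43 mm; ε'_s = 0.003(c − d')/c = 0.0024 ≥ f_y/E_s = 0.0021, so compression steel does yield.
M_n = (A_s − A'_s) f_y (d − a/2) + A'_s f_y (d − d') = [2226000 × (740 − 127.32) + 457800 × (740 − 62)] × 10⁻⁶ = 1363.83 + 310.39 = 1674.22 kN·m.

M_n ≈ 1670 kN·m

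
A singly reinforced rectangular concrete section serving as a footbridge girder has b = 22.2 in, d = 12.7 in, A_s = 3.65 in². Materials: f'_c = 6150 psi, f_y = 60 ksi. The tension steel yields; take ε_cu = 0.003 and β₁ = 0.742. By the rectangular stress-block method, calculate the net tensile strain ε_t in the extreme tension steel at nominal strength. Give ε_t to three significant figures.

ε_t ≈ 0.0120

a = A_s f_y/(0.85 f'_c b) = 1.887 in.
β₁ = 0.742, so c = a/β₁ = 1.887/0.742 = 2.543 in.
From the linear strain diagram with ε_cu = 0.003: ε_t = 0.003 (d − c)/c = 0.003 × (12.7 − 2.543)/2.543 = 0.0120.
Since ε_t ≥ 0.005, the section is tension-controlled.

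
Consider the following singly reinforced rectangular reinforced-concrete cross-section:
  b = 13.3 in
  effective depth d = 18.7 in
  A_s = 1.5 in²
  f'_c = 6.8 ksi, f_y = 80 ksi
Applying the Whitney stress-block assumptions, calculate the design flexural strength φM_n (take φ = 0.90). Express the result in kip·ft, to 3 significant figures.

T = A_s f_y = 1.5 × 80 = 120 kips.
a = T/(0.85 f'_c b) = 120/(0.85 × 6.8 × 13.3) = 1.561 in.
M_n = T(d − a/2) = 120 × (18.7 − 0.7805) = 2150.3 kip·in = 2150.3/12 = 179.19 kip·ft.
φM_n = 0.90 × 179.19 = 161.27 kip·ft.

φM_n ≈ 161 kip·ft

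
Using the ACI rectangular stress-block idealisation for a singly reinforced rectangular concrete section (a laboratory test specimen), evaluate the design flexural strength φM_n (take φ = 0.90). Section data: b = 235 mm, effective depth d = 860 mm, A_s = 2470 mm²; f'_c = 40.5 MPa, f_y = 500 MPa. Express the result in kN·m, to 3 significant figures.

T = A_s f_y = 2470 × 500 = 1235000 N = 1235 kN.
From C = T: a = T/(0.85 f'_c b) = 1235000/(0.85 × 40.5 × 235) = 152.66 mm.
M_n = T(d − a/2) = 1235 kN × (860 − 76.33) mm = 967.83 kN·m.
φM_n = 0.90 × 967.83 = 871.05 kN·m.

φM_n ≈ 871 kN·m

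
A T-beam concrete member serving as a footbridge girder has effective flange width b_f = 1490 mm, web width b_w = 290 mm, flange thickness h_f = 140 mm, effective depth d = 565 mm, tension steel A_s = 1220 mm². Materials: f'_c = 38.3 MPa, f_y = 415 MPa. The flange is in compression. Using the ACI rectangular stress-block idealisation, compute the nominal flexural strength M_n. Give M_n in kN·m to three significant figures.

M_n ≈ 283 kN·m

Tension: T = A_s f_y = 1220 × 415 = 506300 N.
Try a within the flange: a = T/(0.85 f'_c b_f) = 506300/(0.85 × 38.3 × 1490) = 10.44 mm.
Since a = 10.44 ≤ h_f = 140 mm, the stress block lies entirely in the flange; analyse as a rectangular beam of width b_f.
M_n = T(d − a/2) = 506300 × (565 − 5.22) = 283.42 × 10⁶ N·mm.
M_n = 283.42 kN·m.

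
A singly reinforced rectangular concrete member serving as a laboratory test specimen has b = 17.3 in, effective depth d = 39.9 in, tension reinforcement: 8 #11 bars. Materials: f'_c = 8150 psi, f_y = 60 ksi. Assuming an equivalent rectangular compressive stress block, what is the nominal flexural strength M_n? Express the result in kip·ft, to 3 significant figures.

M_n ≈ 2290 kip·ft

A_s = 8 × 1.56 = 12.48 in².
T = A_s f_y = 12.48 × 60 = 748.8 kips.
a = T/(0.85 f'_c b) = 748.8/(0.85 × 8.15 × 17.3) = 6.248 in.
M_n = T(d − a/2) = 748.8 × (39.9 − 3.124) = 27537.9 kip·in = 27537.9/12 = 2294.83 kip·ft.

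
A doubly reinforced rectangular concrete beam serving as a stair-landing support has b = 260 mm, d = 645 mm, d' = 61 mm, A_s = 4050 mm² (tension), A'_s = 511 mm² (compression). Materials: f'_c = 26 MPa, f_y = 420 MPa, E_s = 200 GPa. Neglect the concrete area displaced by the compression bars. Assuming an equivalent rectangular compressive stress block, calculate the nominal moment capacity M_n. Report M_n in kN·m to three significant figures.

M_n ≈ 892 kN·m

Assume both tension and compression steel yield.
Net tension couple steel: A_s − A'_s = 3539 mm².
a = (A_s − A'_s) f_y / (0.85 f'_c b) = 1486380/(0.85 × 26 × 260) = 258.68 mm.
c = a/β₁ = 258.68/0.85 = 304.33 mm; ε'_s = 0.003(c − d')/c = 0.0024 ≥ f_y/E_s = 0.0021, so compression steel does yield.
M_n = (A_s − A'_s) f_y (d − a/2) + A'_s f_y (d − d') = [1486380 × (645 − 129.34) + 214620 × (645 − 61)] × 10⁻⁶ = 766.47 + 125.34 = 891.81 kN·m.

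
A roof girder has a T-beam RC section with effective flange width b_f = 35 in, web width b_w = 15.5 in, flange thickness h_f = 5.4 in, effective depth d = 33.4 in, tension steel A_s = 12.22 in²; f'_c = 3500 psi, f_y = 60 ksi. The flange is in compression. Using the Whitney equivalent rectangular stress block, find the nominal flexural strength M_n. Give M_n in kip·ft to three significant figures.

Tension: T = A_s f_y = 12.22 × 60 = 733.2 kips.
Try a within the flange: a = T/(0.85 f'_c b_f) = 733.2/(0.85 × 3.5 × 35) = 7.042 in.
a = 7.042 > h_f = 5.4 in: the block extends into the web. Split into flange-overhang and web parts.
C_f = 0.85 f'_c (b_f − b_w) h_f = 0.85 × 3.5 × (35 − 15.5) × 5.4 = 313.3 kips.
Remaining web compression depth: a_w = (T − C_f)/(0.85 f'_c b_w) = (733.2 − 313.3)/(0.85 × 3.5 × 15.5) = 9.106 in.
M_n = C_f(d − h_f/2) + (T − C_f)(d − a_w/2) = 313.3 × (33.4 − 2.7) + 419.9 × (33.4 − 4.553) = 9618.3 + 12112.9 = 21731.2 kip·in.
M_n = 21731.2/12 = 1810.93 kip·ft.

M_n ≈ 1810 kip·ft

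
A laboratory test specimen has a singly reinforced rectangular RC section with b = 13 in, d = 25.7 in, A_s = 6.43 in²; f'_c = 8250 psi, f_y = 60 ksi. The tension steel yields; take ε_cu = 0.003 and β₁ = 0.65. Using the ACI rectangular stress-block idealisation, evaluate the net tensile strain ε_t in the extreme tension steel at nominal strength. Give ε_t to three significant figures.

ε_t ≈ 0.00884

a = A_s f_y/(0.85 f'_c b) = 4.232 in.
β₁ = 0.65, so c = a/β₁ = 4.232/0.65 = 6.511 in.
From the linear strain diagram with ε_cu = 0.003: ε_t = 0.003 (d − c)/c = 0.003 × (25.7 − 6.511)/6.511 = 0.00884.
Since ε_t ≥ 0.005, the section is tension-controlled.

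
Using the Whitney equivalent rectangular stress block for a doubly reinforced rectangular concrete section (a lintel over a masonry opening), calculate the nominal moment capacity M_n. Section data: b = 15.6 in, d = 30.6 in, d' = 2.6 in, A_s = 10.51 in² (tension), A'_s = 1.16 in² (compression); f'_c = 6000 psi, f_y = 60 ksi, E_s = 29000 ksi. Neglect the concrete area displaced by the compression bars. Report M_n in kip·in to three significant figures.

M_n ≈ 17100 kip·in

Assume both steels yield.
a = (A_s − A'_s) f_y/(0.85 f'_c b) = (10.51 − 1.16) × 60/(0.85 × 6 × 15.6) = 7.051 in.
c = a/β₁ = 7.051/0.75 = 9.401 in; ε'_s = 0.003(c − d')/c = 0.0022 ≥ ε_y = 0.0021, so the compression steel yields.
M_n = (A_s − A'_s) f_y (d − a/2) + A'_s f_y (d − d') = 561 × (30.6 − 3.5255) + 69.6 × (30.6 − 2.6) = 15188.8 + 1948.8 = 17137.6 kip·in.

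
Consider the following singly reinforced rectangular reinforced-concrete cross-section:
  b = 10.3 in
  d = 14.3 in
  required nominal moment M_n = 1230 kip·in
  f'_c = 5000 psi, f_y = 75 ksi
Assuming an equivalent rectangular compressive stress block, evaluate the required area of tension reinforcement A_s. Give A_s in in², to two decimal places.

From M_n = 0.85 f'_c a b (d − a/2):
a = d − √(d² − 2M_n/(0.85 f'_c b)) = 14.3 − √(14.3² − 2 × 1230/(0.85 × 5 × 10.3)) = 2.122 in.
A_s = 0.85 f'_c a b / f_y = 0.85 × 5 × 2.122 × 10.3 / 75 = 1.239 in².

A_s ≈ 1.24 in²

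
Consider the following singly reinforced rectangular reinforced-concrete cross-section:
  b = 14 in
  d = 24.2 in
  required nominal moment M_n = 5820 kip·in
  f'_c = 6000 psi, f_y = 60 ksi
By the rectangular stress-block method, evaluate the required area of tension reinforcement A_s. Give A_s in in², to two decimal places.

From M_n = 0.85 f'_c a b (d − a/2):
a = d − √(d² − 2M_n/(0.85 f'_c b)) = 24.2 − √(24.2² − 2 × 5820/(0.85 × 6 × 14)) = 3.642 in.
A_s = 0.85 f'_c a b / f_y = 0.85 × 6 × 3.642 × 14 / 60 = 4.334 in².

A_s ≈ 4.33 in²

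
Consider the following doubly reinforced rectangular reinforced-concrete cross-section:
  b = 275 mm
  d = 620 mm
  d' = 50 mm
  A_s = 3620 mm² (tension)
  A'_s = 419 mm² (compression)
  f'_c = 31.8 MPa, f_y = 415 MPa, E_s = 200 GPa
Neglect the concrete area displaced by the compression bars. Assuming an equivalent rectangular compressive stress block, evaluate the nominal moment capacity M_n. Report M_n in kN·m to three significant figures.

M_n ≈ 804 kN·m

Assume both tension and compression steel yield.
Net tension couple steel: A_s − A'_s = 3201 mm².
a = (A_s − A'_s) f_y / (0.85 f'_c b) = 1328415/(0.85 × 31.8 × 275) = 178.71 mm.
c = a/β₁ = 178.71/0.823 = 217.14 mm; ε'_s = 0.003(c − d')/c = 0.0023 ≥ f_y/E_s = 0.0021, so compression steel does yield.
M_n = (A_s − A'_s) f_y (d − a/2) + A'_s f_y (d − d') = [1328415 × (620 − 89.355) + 173885 × (620 − 50)] × 10⁻⁶ = 704.92 + 99.11 = 804.03 kN·m.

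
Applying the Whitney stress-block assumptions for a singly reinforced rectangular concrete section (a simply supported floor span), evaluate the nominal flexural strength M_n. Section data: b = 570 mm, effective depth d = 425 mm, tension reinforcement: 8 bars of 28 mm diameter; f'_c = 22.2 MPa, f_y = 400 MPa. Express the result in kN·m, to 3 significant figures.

M_n ≈ 657 kN·m

A_s = 8 × 616 = 4928 mm².
T = A_s f_y = 4928 × 400 = 1971200 N = 1971.2 kN.
From C = T: a = T/(0.85 f'_c b) = 1971200/(0.85 × 22.2 × 570) = 183.27 mm.
M_n = T(d − a/2) = 1971.2 kN × (425 − 91.635) mm = 657.13 kN·m.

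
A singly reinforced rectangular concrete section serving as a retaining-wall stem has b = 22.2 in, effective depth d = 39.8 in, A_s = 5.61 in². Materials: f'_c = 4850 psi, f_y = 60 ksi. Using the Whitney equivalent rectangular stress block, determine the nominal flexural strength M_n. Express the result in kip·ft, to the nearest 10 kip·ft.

M_n ≈ 1060 kip·ft

T = A_s f_y = 5.61 × 60 = 336.6 kips.
a = T/(0.85 f'_c b) = 336.6/(0.85 × 4.85 × 22.2) = 3.678 in.
M_n = T(d − a/2) = 336.6 × (39.8 − 1.839) = 12777.7 kip·in = 12777.7/12 = 1064.81 kip·ft.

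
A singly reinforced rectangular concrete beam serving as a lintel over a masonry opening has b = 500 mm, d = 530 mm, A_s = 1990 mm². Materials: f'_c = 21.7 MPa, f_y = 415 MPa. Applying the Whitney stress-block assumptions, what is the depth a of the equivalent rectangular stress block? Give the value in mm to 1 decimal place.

a ≈ 89.5 mm

T = A_s f_y = 1990 × 415 = 825850 N = 825.85 kN.
Setting C = 0.85 f'_c a b equal to T: a = 825850/(0.85 × 21.7 × 500) = 89.5 mm.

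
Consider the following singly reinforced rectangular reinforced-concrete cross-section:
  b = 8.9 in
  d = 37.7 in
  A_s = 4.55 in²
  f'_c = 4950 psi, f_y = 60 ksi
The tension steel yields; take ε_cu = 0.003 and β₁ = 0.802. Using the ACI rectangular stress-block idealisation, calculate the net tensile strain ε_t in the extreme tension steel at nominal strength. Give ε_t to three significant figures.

a = A_s f_y/(0.85 f'_c b) = 7.290 in.
β₁ = 0.802, so c = a/β₁ = 7.290/0.802 = 9.090 in.
From the linear strain diagram with ε_cu = 0.003: ε_t = 0.003 (d − c)/c = 0.003 × (37.7 − 9.090)/9.090 = 0.00944.
Since ε_t ≥ 0.005, the section is tension-controlled.

ε_t ≈ 0.00944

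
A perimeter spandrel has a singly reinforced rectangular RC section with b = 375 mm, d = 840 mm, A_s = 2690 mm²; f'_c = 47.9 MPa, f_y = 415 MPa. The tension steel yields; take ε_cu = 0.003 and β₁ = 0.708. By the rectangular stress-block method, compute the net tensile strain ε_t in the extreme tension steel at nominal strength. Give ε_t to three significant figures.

ε_t ≈ 0.0214

a = A_s f_y/(0.85 f'_c b) = 73.12 mm.
β₁ = 0.708, so c = a/β₁ = 73.12/0.708 = 103.28 mm.
From the linear strain diagram with ε_cu = 0.003: ε_t = 0.003 (d − c)/c = 0.003 × (840 − 103.28)/103.28 = 0.0214.
Since ε_t ≥ 0.005, the section is tension-controlled.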